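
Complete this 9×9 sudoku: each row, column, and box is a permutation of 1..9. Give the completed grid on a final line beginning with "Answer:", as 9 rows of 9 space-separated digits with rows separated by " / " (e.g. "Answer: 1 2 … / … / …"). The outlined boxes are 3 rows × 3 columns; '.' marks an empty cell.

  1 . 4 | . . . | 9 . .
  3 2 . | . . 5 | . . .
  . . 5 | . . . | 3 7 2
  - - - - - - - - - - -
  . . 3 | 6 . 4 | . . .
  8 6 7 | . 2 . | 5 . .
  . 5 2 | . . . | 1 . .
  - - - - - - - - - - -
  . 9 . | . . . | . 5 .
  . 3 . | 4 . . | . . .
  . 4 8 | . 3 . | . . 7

Step 1. [r7c9∈{1,3,4,6,8}] row 7 places 3 nowhere but r7c9, so r7c9=3.
Step 2. [r4c5∈{1,5,7,8,9}] 5 has one home in row 4: r4c5 ⇒ r4c5=5.
Step 3. [r3c5∈{1,4,6,8,9}] r3c5 is the only open cell in row 3 admitting 4, so r3c5=4.
Step 4. [r4c1∈{9}] r4c1's peers cover all but 9. So r4c1=9.
Step 5. [r4c9∈{8}] r4c9 has the single candidate 8. So r4c9=8.
Step 6. [r3c1∈{6}] r3c1 has the single candidate 6 ⇒ r3c1=6.
Step 7. [r7c7∈{2,4,6,8}] across row 7, 4 lands solely at r7c7 ⇒ r7c7=4.
Step 8. [r9c4∈{1,2,5,9}] r9c4 is the only open cell in col 4 admitting 5 ⇒ r9c4=5.
Step 9. [r9c1∈{2}] r9c1 is down to just 2. So r9c1=2.
Step 10. [r9c7∈{6}] r9c7 has the single candidate 6. So r9c7=6.
Step 11. [r2c7∈{8}] nothing but 8 survives at r2c7 ⇒ r2c7=8.
Step 12. [r1c8∈{6}] r1c8 is down to just 6 ⇒ r1c8=6.
Step 13. [r2c5∈{1,6,7,9}] across row 2, 6 lands solely at r2c5 ⇒ r2c5=6.
Step 14. [r2c4∈{1,7,9}] row 2 places 7 nowhere but r2c4 ⇒ r2c4=7.
Step 15. [r1c5∈{8}] nothing but 8 survives at r1c5. So r1c5=8.
Step 16. [r8c8∈{1,2,8,9}] across col 8, 8 lands solely at r8c8. So r8c8=8.
Step 17. [r7c1∈{7}] r7c1 is down to just 7, so r7c1=7.
Step 18. [r7c5∈{1}] r7c5 has the single candidate 1 ⇒ r7c5=1.
Step 19. [r9c6∈{9}] r9c6 has the single candidate 9, so r9c6=9.
Step 20. [r6c5∈{7,9}] 9 has one home in col 5: r6c5. So r6c5=9.
Step 21. [r5c8∈{3,4,9}] in col 8, 9 fits only at r5c8 ⇒ r5c8=9.
Step 22. [r6c6∈{3,7,8}] across row 6, 7 lands solely at r6c6 ⇒ r6c6=7.
Step 23. [r5c9∈{4}] r5c9 is down to just 4. So r5c9=4.
Step 24. [r7c6∈{2,6,8}] 8 has one home in col 6: r7c6 ⇒ r7c6=8.
Step 25. [r3c6∈{1}] r3c6's peers cover all but 1, so r3c6=1.
Step 26. [r5c6∈{3}] r5c6 has the single candidate 3 ⇒ r5c6=3.
Step 27. [r9c8∈{1}] only 1 remains possible at r9c8, so r9c8=1.
Step 28. [r8c6∈{2,6}] across col 6, 6 lands solely at r8c6, so r8c6=6.
Step 29. [r1c4∈{2,3}] in row 1, 3 fits only at r1c4, so r1c4=3.
Step 30. [r4c8∈{2}] nothing but 2 survives at r4c8, so r4c8=2.
Step 31. [r6c9∈{6}] nothing but 6 survives at r6c9. So r6c9=6.
Step 32. [r6c8∈{3}] only 3 remains possible at r6c8, so r6c8=3.
Step 33. [r8c7∈{2}] r8c7 is down to just 2. So r8c7=2.
Step 34. [r6c1∈{4}] r6c1 is down to just 4, so r6c1=4.
Step 35. [r8c5∈{7}] r8c5 is down to just 7, so r8c5=7.
Step 36. [r4c7∈{7}] only 7 remains possible at r4c7. So r4c7=7.
Step 37. [r5c4∈{1}] nothing but 1 survives at r5c4 ⇒ r5c4=1.
Step 38. [r1c2∈{7}] r1c2 has the single candidate 7. So r1c2=7.
Step 39. [r4c2∈{1}] r4c2's peers cover all but 1 ⇒ r4c2=1.
Step 40. [r2c9∈{1}] r2c9 is down to just 1. So r2c9=1.
Step 41. [r8c3∈{1}] r8c3's peers cover all but 1 ⇒ r8c3=1.
Step 42. [r7c3∈{6}] r7c3 has the single candidate 6 ⇒ r7c3=6.
Step 43. [r1c6∈{2}] only 2 remains possible at r1c6, so r1c6=2.
Step 44. [r2c3∈{9}] only 9 remains possible at r2c3, so r2c3=9.
Step 45. [r8c1∈{5}] r8c1 is down to just 5 ⇒ r8c1=5.
Step 46. [r8c9∈{9}] only 9 remains possible at r8c9, so r8c9=9.
Step 47. [r3c4∈{9}] r3c4 has the single candidate 9 ⇒ r3c4=9.
Step 48. [r1c9∈{5}] r1c9 is down to just 5. So r1c9=5.
Step 49. [r3c2∈{8}] r3c2 has the single candidate 8, so r3c2=8.
Step 50. [r7c4∈{2}] nothing but 2 survives at r7c4, so r7c4=2.
Step 51. [r6c4∈{8}] r6c4's peers cover all but 8 ⇒ r6c4=8.
Step 52. [r2c8∈{4}] r2c8 is down to just 4. So r2c8=4.

Answer: 1 7 4 3 8 2 9 6 5 / 3 2 9 7 6 5 8 4 1 / 6 8 5 9 4 1 3 7 2 / 9 1 3 6 5 4 7 2 8 / 8 6 7 1 2 3 5 9 4 / 4 5 2 8 9 7 1 3 6 / 7 9 6 2 1 8 4 5 3 / 5 3 1 4 7 6 2 8 9 / 2 4 8 5 3 9 6 1 7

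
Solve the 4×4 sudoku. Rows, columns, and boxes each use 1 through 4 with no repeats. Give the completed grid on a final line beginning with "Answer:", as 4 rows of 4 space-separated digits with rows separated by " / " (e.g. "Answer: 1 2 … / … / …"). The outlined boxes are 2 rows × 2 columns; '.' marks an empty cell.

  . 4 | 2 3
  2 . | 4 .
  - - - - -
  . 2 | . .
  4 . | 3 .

Step 1. [r4c2∈{1}] r4c2 is down to just 1, so r4c2=1.
Step 2. [r3c4∈{1,4}] 4 has one home in row 3: r3c4, so r3c4=4.
Step 3. [r4c4∈{2}] r4c4 is down to just 2, so r4c4=2.
Step 4. [r2c4∈{1}] only 1 remains possible at r2c4. So r2c4=1.
Step 5. [r2c2∈{3}] r2c2 is down to just 3. So r2c2=3.
Step 6. [r3c3∈{1}] r3c3's peers cover all but 1, so r3c3=1.
Step 7. [r3c1∈{3}] nothing but 3 survives at r3c1. So r3c1=3.
Step 8. [r1c1∈{1}] r1c1 has the single candidate 1 ⇒ r1c1=1.

Answer: 1 4 2 3 / 2 3 4 1 / 3 2 1 4 / 4 1 3 2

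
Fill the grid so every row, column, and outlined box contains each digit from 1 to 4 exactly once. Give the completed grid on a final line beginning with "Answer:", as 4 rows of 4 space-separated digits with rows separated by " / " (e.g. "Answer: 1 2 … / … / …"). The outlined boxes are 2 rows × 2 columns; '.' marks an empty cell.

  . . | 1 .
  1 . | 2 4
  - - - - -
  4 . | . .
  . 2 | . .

Step 1. [r1c4∈{3}] only 3 remains possible at r1c4 ⇒ r1c4=3.
Step 2. [r3c3∈{3}] r3c3 has the single candidate 3 ⇒ r3c3=3.
Step 3. [r4c4∈{1}] r4c4's peers cover all but 1, so r4c4=1.
Step 4. [r1c2∈{4}] r1c2 has the single candidate 4 ⇒ r1c2=4.
Step 5. [r4c1∈{3}] r4c1 is down to just 3 ⇒ r4c1=3.
Step 6. [r4c3∈{4}] r4c3 has the single candidate 4. So r4c3=4.
Step 7. [r2c2∈{3}] r2c2 is down to just 3. So r2c2=3.
Step 8. [r3c4∈{2}] r3c4's peers cover all but 2 ⇒ r3c4=2.
Step 9. [r1c1∈{2}] nothing but 2 survives at r1c1, so r1c1=2.
Step 10. [r3c2∈{1}] r3c2 has the single candidate 1, so r3c2=1.

Answer: 2 4 1 3 / 1 3 2 4 / 4 1 3 2 / 3 2 4 1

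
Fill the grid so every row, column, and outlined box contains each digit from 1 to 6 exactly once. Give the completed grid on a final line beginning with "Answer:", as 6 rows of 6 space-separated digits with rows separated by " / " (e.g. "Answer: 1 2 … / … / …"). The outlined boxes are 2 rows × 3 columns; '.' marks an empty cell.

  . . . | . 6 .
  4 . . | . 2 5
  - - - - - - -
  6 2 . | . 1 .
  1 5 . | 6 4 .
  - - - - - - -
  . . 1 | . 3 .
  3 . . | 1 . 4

Step 1. [r2c4∈{3}] r2c4 has the single candidate 3 ⇒ r2c4=3.
Step 2. [r6c3∈{2,5,6}] across row 6, 2 lands solely at r6c3, so r6c3=2.
Step 3. [r4c3∈{3}] r4c3 is down to just 3, so r4c3=3.
Step 4. [r6c2∈{6}] nothing but 6 survives at r6c2, so r6c2=6.
Step 5. [r5c4∈{2,5}] in col 4, 2 fits only at r5c4 ⇒ r5c4=2.
Step 6. [r2c2∈{1}] r2c2 has the single candidate 1. So r2c2=1.
Step 7. [r1c3∈{5}] r1c3 has the single candidate 5. So r1c3=5.
Step 8. [r3c4∈{5}] only 5 remains possible at r3c4. So r3c4=5.
Step 9. [r5c2∈{4}] r5c2's peers cover all but 4, so r5c2=4.
Step 10. [r4c6∈{2}] r4c6 is down to just 2, so r4c6=2.
Step 11. [r1c6∈{1}] r1c6 is down to just 1, so r1c6=1.
Step 12. [r3c6∈{3}] only 3 remains possible at r3c6 ⇒ r3c6=3.
Step 13. [r6c5∈{5}] r6c5 has the single candidate 5 ⇒ r6c5=5.
Step 14. [r1c1∈{2}] r1c1 is down to just 2. So r1c1=2.
Step 15. [r5c1∈{5}] r5c1 has the single candidate 5, so r5c1=5.
Step 16. [r5c6∈{6}] r5c6 is down to just 6 ⇒ r5c6=6.
Step 17. [r1c2∈{3}] r1c2's peers cover all but 3. So r1c2=3.
Step 18. [r2c3∈{6}] only 6 remains possible at r2c3. So r2c3=6.
Step 19. [r3c3∈{4}] r3c3 is down to just 4. So r3c3=4.
Step 20. [r1c4∈{4}] r1c4 has the single candidate 4, so r1c4=4.

Answer: 2 3 5 4 6 1 / 4 1 6 3 2 5 / 6 2 4 5 1 3 / 1 5 3 6 4 2 / 5 4 1 2 3 6 / 3 6 2 1 5 4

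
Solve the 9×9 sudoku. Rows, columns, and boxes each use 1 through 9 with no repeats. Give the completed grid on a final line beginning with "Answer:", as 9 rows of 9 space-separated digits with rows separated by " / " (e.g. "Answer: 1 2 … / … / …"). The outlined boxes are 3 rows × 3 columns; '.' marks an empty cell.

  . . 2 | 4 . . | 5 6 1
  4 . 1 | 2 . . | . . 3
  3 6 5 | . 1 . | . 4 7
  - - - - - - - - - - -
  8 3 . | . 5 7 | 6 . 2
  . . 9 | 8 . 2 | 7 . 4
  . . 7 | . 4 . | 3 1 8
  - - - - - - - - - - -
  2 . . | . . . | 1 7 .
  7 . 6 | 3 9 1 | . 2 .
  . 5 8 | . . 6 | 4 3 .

Step 1. [r3c4∈{9}] nothing but 9 survives at r3c4 ⇒ r3c4=9.
Step 2. [r2c8∈{8,9}] col 8 places 8 nowhere but r2c8. So r2c8=8.
Step 3. [r1c2∈{7,8,9}] 8 has one home in col 2: r1c2 ⇒ r1c2=8.
Step 4. [r7c6∈{4,5,8}] r7c6 is the only open cell in col 6 admitting 4, so r7c6=4.
Step 5. [r7c2∈{9}] nothing but 9 survives at r7c2, so r7c2=9.
Step 6. [r1c5∈{3,7}] across row 1, 7 lands solely at r1c5. So r1c5=7.
Step 7. [r6c4∈{6}] r6c4's peers cover all but 6. So r6c4=6.
Step 8. [r5c1∈{1,5,6}] in row 5, 6 fits only at r5c1, so r5c1=6.
Step 9. [r8c9∈{5}] only 5 remains possible at r8c9. So r8c9=5.
Step 10. [r9c5∈{2}] r9c5 has the single candidate 2. So r9c5=2.
Step 11. [r5c5∈{3}] r5c5 is down to just 3. So r5c5=3.
Step 12. [r7c9∈{6}] r7c9 has the single candidate 6 ⇒ r7c9=6.
Step 13. [r4c8∈{9}] r4c8's peers cover all but 9, so r4c8=9.
Step 14. [r9c4∈{7}] r9c4 is down to just 7, so r9c4=7.
Step 15. [r2c6∈{5}] r2c6's peers cover all but 5, so r2c6=5.
Step 16. [r6c6∈{9}] nothing but 9 survives at r6c6, so r6c6=9.
Step 17. [r1c1∈{9}] r1c1 has the single candidate 9. So r1c1=9.
Step 18. [r4c4∈{1}] r4c4 is down to just 1. So r4c4=1.
Step 19. [r8c2∈{4}] nothing but 4 survives at r8c2. So r8c2=4.
Step 20. [r7c5∈{8}] r7c5 has the single candidate 8, so r7c5=8.
Step 21. [r4c3∈{4}] only 4 remains possible at r4c3, so r4c3=4.
Step 22. [r3c7∈{2}] r3c7 has the single candidate 2. So r3c7=2.
Step 23. [r5c2∈{1}] only 1 remains possible at r5c2 ⇒ r5c2=1.
Step 24. [r9c1∈{1}] r9c1 has the single candidate 1 ⇒ r9c1=1.
Step 25. [r3c6∈{8}] r3c6 has the single candidate 8. So r3c6=8.
Step 26. [r6c2∈{2}] r6c2's peers cover all but 2. So r6c2=2.
Step 27. [r7c3∈{3}] r7c3 is down to just 3, so r7c3=3.
Step 28. [r2c5∈{6}] r2c5 has the single candidate 6. So r2c5=6.
Step 29. [r9c9∈{9}] nothing but 9 survives at r9c9. So r9c9=9.
Step 30. [r2c2∈{7}] nothing but 7 survives at r2c2 ⇒ r2c2=7.
Step 31. [r6c1∈{5}] nothing but 5 survives at r6c1. So r6c1=5.
Step 32. [r8c7∈{8}] nothing but 8 survives at r8c7 ⇒ r8c7=8.
Step 33. [r2c7∈{9}] r2c7 has the single candidate 9. So r2c7=9.
Step 34. [r5c8∈{5}] only 5 remains possible at r5c8. So r5c8=5.
Step 35. [r1c6∈{3}] only 3 remains possible at r1c6, so r1c6=3.
Step 36. [r7c4∈{5}] r7c4 has the single candidate 5, so r7c4=5.

Answer: 9 8 2 4 7 3 5 6 1 / 4 7 1 2 6 5 9 8 3 / 3 6 5 9 1 8 2 4 7 / 8 3 4 1 5 7 6 9 2 / 6 1 9 8 3 2 7 5 4 / 5 2 7 6 4 9 3 1 8 / 2 9 3 5 8 4 1 7 6 / 7 4 6 3 9 1 8 2 5 / 1 5 8 7 2 6 4 3 9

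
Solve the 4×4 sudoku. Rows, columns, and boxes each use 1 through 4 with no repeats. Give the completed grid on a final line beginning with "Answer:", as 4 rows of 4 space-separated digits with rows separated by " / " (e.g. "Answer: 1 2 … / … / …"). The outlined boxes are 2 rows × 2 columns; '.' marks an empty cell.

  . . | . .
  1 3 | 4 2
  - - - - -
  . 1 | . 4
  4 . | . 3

Step 1. [r4c2∈{2}] r4c2's peers cover all but 2 ⇒ r4c2=2.
Step 2. [r1c3∈{1,3}] 3 has one home in row 1: r1c3, so r1c3=3.
Step 3. [r1c2∈{4}] nothing but 4 survives at r1c2. So r1c2=4.
Step 4. [r3c1∈{3}] r3c1 is down to just 3, so r3c1=3.
Step 5. [r3c3∈{2}] r3c3 is down to just 2 ⇒ r3c3=2.
Step 6. [r1c1∈{2}] r1c1's peers cover all but 2, so r1c1=2.
Step 7. [r4c3∈{1}] r4c3's peers cover all but 1, so r4c3=1.
Step 8. [r1c4∈{1}] r1c4's peers cover all but 1. So r1c4=1.

Answer: 2 4 3 1 / 1 3 4 2 / 3 1 2 4 / 4 2 1 3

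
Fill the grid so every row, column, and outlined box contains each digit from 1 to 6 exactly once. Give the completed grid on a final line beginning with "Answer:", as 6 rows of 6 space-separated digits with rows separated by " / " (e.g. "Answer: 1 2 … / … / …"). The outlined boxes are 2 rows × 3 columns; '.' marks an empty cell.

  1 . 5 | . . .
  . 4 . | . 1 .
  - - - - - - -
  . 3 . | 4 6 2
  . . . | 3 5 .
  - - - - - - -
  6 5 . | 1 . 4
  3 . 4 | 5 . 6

Step 1. [r5c3∈{2}] nothing but 2 survives at r5c3 ⇒ r5c3=2.
Step 2. [r2c1∈{2}] r2c1 is down to just 2. So r2c1=2.
Step 3. [r1c2∈{6}] nothing but 6 survives at r1c2. So r1c2=6.
Step 4. [r4c6∈{1}] r4c6 is down to just 1 ⇒ r4c6=1.
Step 5. [r1c6∈{3}] r1c6's peers cover all but 3 ⇒ r1c6=3.
Step 6. [r1c5∈{2,4}] row 1 places 4 nowhere but r1c5. So r1c5=4.
Step 7. [r4c3∈{6}] r4c3 has the single candidate 6 ⇒ r4c3=6.
Step 8. [r2c6∈{5}] r2c6 has the single candidate 5. So r2c6=5.
Step 9. [r2c3∈{3}] r2c3's peers cover all but 3 ⇒ r2c3=3.
Step 10. [r4c1∈{4}] nothing but 4 survives at r4c1, so r4c1=4.
Step 11. [r3c3∈{1}] nothing but 1 survives at r3c3 ⇒ r3c3=1.
Step 12. [r6c5∈{2}] nothing but 2 survives at r6c5 ⇒ r6c5=2.
Step 13. [r1c4∈{2}] nothing but 2 survives at r1c4 ⇒ r1c4=2.
Step 14. [r6c2∈{1}] nothing but 1 survives at r6c2, so r6c2=1.
Step 15. [r4c2∈{2}] r4c2's peers cover all but 2. So r4c2=2.
Step 16. [r3c1∈{5}] r3c1 is down to just 5, so r3c1=5.
Step 17. [r5c5∈{3}] only 3 remains possible at r5c5 ⇒ r5c5=3.
Step 18. [r2c4∈{6}] r2c4 has the single candidate 6. So r2c4=6.

Answer: 1 6 5 2 4 3 / 2 4 3 6 1 5 / 5 3 1 4 6 2 / 4 2 6 3 5 1 / 6 5 2 1 3 4 / 3 1 4 5 2 6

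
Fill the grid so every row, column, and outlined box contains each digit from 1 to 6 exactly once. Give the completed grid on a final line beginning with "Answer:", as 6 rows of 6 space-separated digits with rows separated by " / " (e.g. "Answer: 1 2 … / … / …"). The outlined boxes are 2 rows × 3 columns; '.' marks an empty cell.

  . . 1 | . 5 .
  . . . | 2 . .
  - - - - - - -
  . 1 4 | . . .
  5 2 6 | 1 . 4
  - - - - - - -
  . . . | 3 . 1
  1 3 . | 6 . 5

Step 1. [r2c3∈{3,5}] col 3 places 3 nowhere but r2c3 ⇒ r2c3=3.
Step 2. [r2c6∈{6}] r2c6 has the single candidate 6. So r2c6=6.
Step 3. [r2c1∈{4}] nothing but 4 survives at r2c1. So r2c1=4.
Step 4. [r5c2∈{4,5,6}] col 2 places 4 nowhere but r5c2, so r5c2=4.
Step 5. [r5c5∈{2}] r5c5's peers cover all but 2. So r5c5=2.
Step 6. [r4c5∈{3}] r4c5 is down to just 3 ⇒ r4c5=3.
Step 7. [r1c2∈{6}] nothing but 6 survives at r1c2, so r1c2=6.
Step 8. [r6c5∈{4}] r6c5 has the single candidate 4 ⇒ r6c5=4.
Step 9. [r1c1∈{2}] r1c1 has the single candidate 2. So r1c1=2.
Step 10. [r1c6∈{3}] r1c6's peers cover all but 3, so r1c6=3.
Step 11. [r5c1∈{6}] nothing but 6 survives at r5c1. So r5c1=6.
Step 12. [r2c2∈{5}] r2c2 has the single candidate 5. So r2c2=5.
Step 13. [r3c5∈{6}] nothing but 6 survives at r3c5, so r3c5=6.
Step 14. [r2c5∈{1}] only 1 remains possible at r2c5 ⇒ r2c5=1.
Step 15. [r5c3∈{5}] nothing but 5 survives at r5c3, so r5c3=5.
Step 16. [r3c6∈{2}] r3c6 has the single candidate 2 ⇒ r3c6=2.
Step 17. [r3c1∈{3}] only 3 remains possible at r3c1, so r3c1=3.
Step 18. [r3c4∈{5}] nothing but 5 survives at r3c4. So r3c4=5.
Step 19. [r1c4∈{4}] r1c4 has the single candidate 4. So r1c4=4.
Step 20. [r6c3∈{2}] nothing but 2 survives at r6c3. So r6c3=2.

Answer: 2 6 1 4 5 3 / 4 5 3 2 1 6 / 3 1 4 5 6 2 / 5 2 6 1 3 4 / 6 4 5 3 2 1 / 1 3 2 6 4 5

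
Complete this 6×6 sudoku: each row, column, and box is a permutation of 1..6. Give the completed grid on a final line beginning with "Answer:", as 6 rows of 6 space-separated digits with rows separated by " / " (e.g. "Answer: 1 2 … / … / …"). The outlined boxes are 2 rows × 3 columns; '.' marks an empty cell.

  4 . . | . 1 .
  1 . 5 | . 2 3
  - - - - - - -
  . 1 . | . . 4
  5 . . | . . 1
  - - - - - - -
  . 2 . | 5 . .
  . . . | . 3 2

Step 1. [r1c4∈{6}] r1c4 has the single candidate 6. So r1c4=6.
Step 2. [r6c1∈{6}] only 6 remains possible at r6c1, so r6c1=6.
Step 3. [r4c5∈{6}] only 6 remains possible at r4c5. So r4c5=6.
Step 4. [r3c1∈{2,3}] 2 has one home in col 1: r3c1 ⇒ r3c1=2.
Step 5. [r5c3∈{1,3,4}] row 5 places 1 nowhere but r5c3 ⇒ r5c3=1.
Step 6. [r6c3∈{4}] r6c3 is down to just 4 ⇒ r6c3=4.
Step 7. [r4c3∈{3}] r4c3 has the single candidate 3. So r4c3=3.
Step 8. [r1c3∈{2}] r1c3's peers cover all but 2, so r1c3=2.
Step 9. [r3c5∈{5}] nothing but 5 survives at r3c5 ⇒ r3c5=5.
Step 10. [r4c2∈{4}] r4c2 has the single candidate 4, so r4c2=4.
Step 11. [r5c6∈{6}] r5c6 is down to just 6, so r5c6=6.
Step 12. [r2c2∈{6}] r2c2 has the single candidate 6, so r2c2=6.
Step 13. [r2c4∈{4}] only 4 remains possible at r2c4. So r2c4=4.
Step 14. [r6c4∈{1}] r6c4 is down to just 1, so r6c4=1.
Step 15. [r6c2∈{5}] only 5 remains possible at r6c2. So r6c2=5.
Step 16. [r3c3∈{6}] only 6 remains possible at r3c3, so r3c3=6.
Step 17. [r1c6∈{5}] r1c6 has the single candidate 5. So r1c6=5.
Step 18. [r4c4∈{2}] r4c4 is down to just 2 ⇒ r4c4=2.
Step 19. [r3c4∈{3}] r3c4 has the single candidate 3, so r3c4=3.
Step 20. [r1c2∈{3}] r1c2's peers cover all but 3. So r1c2=3.
Step 21. [r5c5∈{4}] r5c5 has the single candidate 4, so r5c5=4.
Step 22. [r5c1∈{3}] r5c1 is down to just 3 ⇒ r5c1=3.

Answer: 4 3 2 6 1 5 / 1 6 5 4 2 3 / 2 1 6 3 5 4 / 5 4 3 2 6 1 / 3 2 1 5 4 6 / 6 5 4 1 3 2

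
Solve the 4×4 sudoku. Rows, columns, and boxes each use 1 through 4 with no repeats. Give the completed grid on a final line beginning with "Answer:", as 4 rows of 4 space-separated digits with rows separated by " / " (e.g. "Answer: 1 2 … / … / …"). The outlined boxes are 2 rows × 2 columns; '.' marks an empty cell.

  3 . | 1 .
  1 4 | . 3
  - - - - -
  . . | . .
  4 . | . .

Step 1. [r3c1∈{2}] nothing but 2 survives at r3c1. So r3c1=2.
Step 2. [r1c4∈{2,4}] in row 1, 4 fits only at r1c4. So r1c4=4.
Step 3. [r3c4∈{1}] nothing but 1 survives at r3c4 ⇒ r3c4=1.
Step 4. [r3c2∈{3}] r3c2 has the single candidate 3 ⇒ r3c2=3.
Step 5. [r4c3∈{2,3}] r4c3 is the only open cell in row 4 admitting 3, so r4c3=3.
Step 6. [r2c3∈{2}] r2c3 is down to just 2. So r2c3=2.
Step 7. [r4c4∈{2}] r4c4 is down to just 2 ⇒ r4c4=2.
Step 8. [r1c2∈{2}] nothing but 2 survives at r1c2. So r1c2=2.
Step 9. [r3c3∈{4}] only 4 remains possible at r3c3, so r3c3=4.
Step 10. [r4c2∈{1}] r4c2 is down to just 1, so r4c2=1.

Answer: 3 2 1 4 / 1 4 2 3 / 2 3 4 1 / 4 1 3 2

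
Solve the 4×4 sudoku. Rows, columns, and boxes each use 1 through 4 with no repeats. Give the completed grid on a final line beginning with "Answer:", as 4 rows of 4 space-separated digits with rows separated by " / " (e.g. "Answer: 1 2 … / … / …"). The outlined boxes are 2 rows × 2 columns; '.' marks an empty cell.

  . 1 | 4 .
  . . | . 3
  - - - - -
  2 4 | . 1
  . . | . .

Step 1. [r4c2∈{3}] r4c2 has the single candidate 3 ⇒ r4c2=3.
Step 2. [r1c4∈{2}] r1c4's peers cover all but 2, so r1c4=2.
Step 3. [r4c1∈{1}] r4c1's peers cover all but 1, so r4c1=1.
Step 4. [r1c1∈{3}] r1c1 is down to just 3, so r1c1=3.
Step 5. [r2c2∈{2}] nothing but 2 survives at r2c2. So r2c2=2.
Step 6. [r4c3∈{2}] r4c3 has the single candidate 2. So r4c3=2.
Step 7. [r3c3∈{3}] r3c3 is down to just 3 ⇒ r3c3=3.
Step 8. [r2c3∈{1}] r2c3's peers cover all but 1. So r2c3=1.
Step 9. [r2c1∈{4}] only 4 remains possible at r2c1, so r2c1=4.
Step 10. [r4c4∈{4}] r4c4 is down to just 4. So r4c4=4.

Answer: 3 1 4 2 / 4 2 1 3 / 2 4 3 1 / 1 3 2 4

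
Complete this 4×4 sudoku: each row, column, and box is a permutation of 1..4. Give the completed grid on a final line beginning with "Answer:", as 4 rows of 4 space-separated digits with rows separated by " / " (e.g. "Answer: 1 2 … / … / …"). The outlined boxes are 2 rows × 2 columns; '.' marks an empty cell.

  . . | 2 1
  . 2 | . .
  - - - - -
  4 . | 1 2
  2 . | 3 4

Step 1. [r1c1∈{3}] r1c1's peers cover all but 3. So r1c1=3.
Step 2. [r2c3∈{4}] r2c3 has the single candidate 4 ⇒ r2c3=4.
Step 3. [r2c4∈{3}] nothing but 3 survives at r2c4, so r2c4=3.
Step 4. [r4c2∈{1}] r4c2's peers cover all but 1 ⇒ r4c2=1.
Step 5. [r1c2∈{4}] r1c2 has the single candidate 4, so r1c2=4.
Step 6. [r3c2∈{3}] only 3 remains possible at r3c2, so r3c2=3.
Step 7. [r2c1∈{1}] only 1 remains possible at r2c1, so r2c1=1.

Answer: 3 4 2 1 / 1 2 4 3 / 4 3 1 2 / 2 1 3 4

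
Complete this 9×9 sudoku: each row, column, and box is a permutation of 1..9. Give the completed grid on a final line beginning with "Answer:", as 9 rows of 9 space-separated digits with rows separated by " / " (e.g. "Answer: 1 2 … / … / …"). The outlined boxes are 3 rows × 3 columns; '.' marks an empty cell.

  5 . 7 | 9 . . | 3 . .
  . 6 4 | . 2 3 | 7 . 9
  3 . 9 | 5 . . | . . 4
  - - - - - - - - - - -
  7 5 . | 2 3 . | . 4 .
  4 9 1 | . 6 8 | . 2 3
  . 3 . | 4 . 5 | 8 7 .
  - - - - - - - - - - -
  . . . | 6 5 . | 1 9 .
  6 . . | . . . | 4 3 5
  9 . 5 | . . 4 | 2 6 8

Step 1. [r3c2∈{1,2,8}] across row 3, 2 lands solely at r3c2 ⇒ r3c2=2.
Step 2. [r2c1∈{1,8}] in col 1, 1 fits only at r2c1 ⇒ r2c1=1.
Step 3. [r7c1∈{2,8}] r7c1 is the only open cell in col 1 admitting 8. So r7c1=8.
Step 4. [r2c4∈{8}] r2c4 has the single candidate 8. So r2c4=8.
Step 5. [r6c5∈{1,9}] across row 6, 9 lands solely at r6c5. So r6c5=9.
Step 6. [r4c6∈{1}] r4c6 has the single candidate 1 ⇒ r4c6=1.
Step 7. [r4c9∈{6}] r4c9's peers cover all but 6 ⇒ r4c9=6.
Step 8. [r8c3∈{2}] r8c3 has the single candidate 2. So r8c3=2.
Step 9. [r3c8∈{1,8}] in row 3, 8 fits only at r3c8. So r3c8=8.
Step 10. [r3c5∈{1,7}] in row 3, 1 fits only at r3c5. So r3c5=1.
Step 11. [r9c5∈{7}] r9c5 is down to just 7 ⇒ r9c5=7.
Step 12. [r8c4∈{1}] nothing but 1 survives at r8c4, so r8c4=1.
Step 13. [r3c6∈{6,7}] row 3 places 7 nowhere but r3c6 ⇒ r3c6=7.
Step 14. [r8c2∈{7}] nothing but 7 survives at r8c2, so r8c2=7.
Step 15. [r6c9∈{1}] r6c9's peers cover all but 1, so r6c9=1.
Step 16. [r8c6∈{9}] only 9 remains possible at r8c6, so r8c6=9.
Step 17. [r5c4∈{7}] only 7 remains possible at r5c4, so r5c4=7.
Step 18. [r7c3∈{3}] r7c3 is down to just 3, so r7c3=3.
Step 19. [r5c7∈{5}] only 5 remains possible at r5c7, so r5c7=5.
Step 20. [r1c6∈{6}] r1c6 has the single candidate 6, so r1c6=6.
Step 21. [r7c2∈{4}] only 4 remains possible at r7c2, so r7c2=4.
Step 22. [r1c5∈{4}] r1c5 is down to just 4 ⇒ r1c5=4.
Step 23. [r1c9∈{2}] r1c9 is down to just 2, so r1c9=2.
Step 24. [r8c5∈{8}] r8c5's peers cover all but 8. So r8c5=8.
Step 25. [r6c3∈{6}] r6c3 is down to just 6, so r6c3=6.
Step 26. [r6c1∈{2}] r6c1's peers cover all but 2 ⇒ r6c1=2.
Step 27. [r7c9∈{7}] r7c9 is down to just 7 ⇒ r7c9=7.
Step 28. [r2c8∈{5}] only 5 remains possible at r2c8. So r2c8=5.
Step 29. [r9c2∈{1}] only 1 remains possible at r9c2 ⇒ r9c2=1.
Step 30. [r3c7∈{6}] r3c7 is down to just 6, so r3c7=6.
Step 31. [r1c8∈{1}] only 1 remains possible at r1c8 ⇒ r1c8=1.
Step 32. [r4c3∈{8}] r4c3 is down to just 8, so r4c3=8.
Step 33. [r9c4∈{3}] r9c4's peers cover all but 3, so r9c4=3.
Step 34. [r1c2∈{8}] nothing but 8 survives at r1c2 ⇒ r1c2=8.
Step 35. [r7c6∈{2}] r7c6 has the single candidate 2 ⇒ r7c6=2.
Step 36. [r4c7∈{9}] only 9 remains possible at r4c7, so r4c7=9.

Answer: 5 8 7 9 4 6 3 1 2 / 1 6 4 8 2 3 7 5 9 / 3 2 9 5 1 7 6 8 4 / 7 5 8 2 3 1 9 4 6 / 4 9 1 7 6 8 5 2 3 / 2 3 6 4 9 5 8 7 1 / 8 4 3 6 5 2 1 9 7 / 6 7 2 1 8 9 4 3 5 / 9 1 5 3 7 4 2 6 8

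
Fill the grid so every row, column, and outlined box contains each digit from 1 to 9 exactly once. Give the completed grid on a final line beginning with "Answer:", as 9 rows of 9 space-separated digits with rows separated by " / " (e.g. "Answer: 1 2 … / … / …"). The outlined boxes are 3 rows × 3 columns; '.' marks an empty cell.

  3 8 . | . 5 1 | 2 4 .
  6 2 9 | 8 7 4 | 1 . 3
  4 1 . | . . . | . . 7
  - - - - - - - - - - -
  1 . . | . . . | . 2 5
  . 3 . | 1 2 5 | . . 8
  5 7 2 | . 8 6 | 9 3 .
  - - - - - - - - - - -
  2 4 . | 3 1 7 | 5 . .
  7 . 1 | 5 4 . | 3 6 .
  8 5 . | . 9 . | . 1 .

Step 1. [r4c2∈{6,9}] 6 has one home in col 2: r4c2 ⇒ r4c2=6.
Step 2. [r9c6∈{2}] only 2 remains possible at r9c6, so r9c6=2.
Step 3. [r3c5∈{3,6}] 6 has one home in col 5: r3c5, so r3c5=6.
Step 4. [r1c4∈{9}] r1c4's peers cover all but 9 ⇒ r1c4=9.
Step 5. [r9c7∈{4,7}] 7 has one home in row 9: r9c7 ⇒ r9c7=7.
Step 6. [r4c7∈{4}] nothing but 4 survives at r4c7, so r4c7=4.
Step 7. [r3c8∈{5,8,9}] r3c8 is the only open cell in row 3 admitting 9, so r3c8=9.
Step 8. [r7c9∈{9}] nothing but 9 survives at r7c9. So r7c9=9.
Step 9. [r7c3∈{6}] r7c3's peers cover all but 6 ⇒ r7c3=6.
Step 10. [r4c6∈{3,9}] r4c6 is the only open cell in row 4 admitting 9, so r4c6=9.
Step 11. [r9c3∈{3}] r9c3's peers cover all but 3. So r9c3=3.
Step 12. [r5c3∈{4}] nothing but 4 survives at r5c3, so r5c3=4.
Step 13. [r7c8∈{8}] r7c8 has the single candidate 8, so r7c8=8.
Step 14. [r2c8∈{5}] r2c8 is down to just 5, so r2c8=5.
Step 15. [r3c6∈{3}] only 3 remains possible at r3c6. So r3c6=3.
Step 16. [r1c3∈{7}] only 7 remains possible at r1c3. So r1c3=7.
Step 17. [r3c4∈{2}] r3c4 has the single candidate 2, so r3c4=2.
Step 18. [r6c4∈{4}] r6c4 is down to just 4 ⇒ r6c4=4.
Step 19. [r3c7∈{8}] only 8 remains possible at r3c7, so r3c7=8.
Step 20. [r5c1∈{9}] nothing but 9 survives at r5c1, so r5c1=9.
Step 21. [r4c3∈{8}] r4c3's peers cover all but 8. So r4c3=8.
Step 22. [r9c4∈{6}] r9c4 is down to just 6, so r9c4=6.
Step 23. [r4c4∈{7}] r4c4's peers cover all but 7. So r4c4=7.
Step 24. [r5c7∈{6}] only 6 remains possible at r5c7 ⇒ r5c7=6.
Step 25. [r8c9∈{2}] nothing but 2 survives at r8c9. So r8c9=2.
Step 26. [r4c5∈{3}] r4c5's peers cover all but 3. So r4c5=3.
Step 27. [r1c9∈{6}] only 6 remains possible at r1c9. So r1c9=6.
Step 28. [r8c6∈{8}] nothing but 8 survives at r8c6 ⇒ r8c6=8.
Step 29. [r9c9∈{4}] only 4 remains possible at r9c9, so r9c9=4.
Step 30. [r5c8∈{7}] r5c8 has the single candidate 7. So r5c8=7.
Step 31. [r6c9∈{1}] r6c9 is down to just 1 ⇒ r6c9=1.
Step 32. [r3c3∈{5}] only 5 remains possible at r3c3. So r3c3=5.
Step 33. [r8c2∈{9}] r8c2 has the single candidate 9, so r8c2=9.

Answer: 3 8 7 9 5 1 2 4 6 / 6 2 9 8 7 4 1 5 3 / 4 1 5 2 6 3 8 9 7 / 1 6 8 7 3 9 4 2 5 / 9 3 4 1 2 5 6 7 8 / 5 7 2 4 8 6 9 3 1 / 2 4 6 3 1 7 5 8 9 / 7 9 1 5 4 8 3 6 2 / 8 5 3 6 9 2 7 1 4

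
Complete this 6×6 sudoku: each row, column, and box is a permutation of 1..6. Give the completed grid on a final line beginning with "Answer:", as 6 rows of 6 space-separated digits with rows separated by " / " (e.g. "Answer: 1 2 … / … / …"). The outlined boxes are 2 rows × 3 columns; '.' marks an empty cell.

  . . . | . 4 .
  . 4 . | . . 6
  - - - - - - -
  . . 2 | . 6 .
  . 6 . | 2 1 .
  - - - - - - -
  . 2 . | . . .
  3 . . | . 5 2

Step 1. [r6c2∈{1}] r6c2's peers cover all but 1. So r6c2=1.
Step 2. [r1c1∈{1,2,5,6}] r1c1 is the only open cell in row 1 admitting 2. So r1c1=2.
Step 3. [r5c1∈{4,5,6}] r5c1 is the only open cell in col 1 admitting 6. So r5c1=6.
Step 4. [r5c3∈{4,5}] across row 5, 5 lands solely at r5c3, so r5c3=5.
Step 5. [r3c1∈{1,4,5}] row 3 places 1 nowhere but r3c1. So r3c1=1.
Step 6. [r4c1∈{4,5}] across col 1, 4 lands solely at r4c1, so r4c1=4.
Step 7. [r4c6∈{3,5}] across row 4, 5 lands solely at r4c6. So r4c6=5.
Step 8. [r4c3∈{3}] only 3 remains possible at r4c3 ⇒ r4c3=3.
Step 9. [r5c5∈{3}] nothing but 3 survives at r5c5, so r5c5=3.
Step 10. [r2c4∈{1,3,5}] row 2 places 3 nowhere but r2c4 ⇒ r2c4=3.
Step 11. [r3c4∈{4}] r3c4 has the single candidate 4 ⇒ r3c4=4.
Step 12. [r1c6∈{1}] r1c6's peers cover all but 1. So r1c6=1.
Step 13. [r1c2∈{3,5}] r1c2 is the only open cell in row 1 admitting 3, so r1c2=3.
Step 14. [r1c4∈{5}] r1c4 is down to just 5, so r1c4=5.
Step 15. [r6c4∈{6}] nothing but 6 survives at r6c4. So r6c4=6.
Step 16. [r5c6∈{4}] r5c6 is down to just 4, so r5c6=4.
Step 17. [r3c2∈{5}] nothing but 5 survives at r3c2, so r3c2=5.
Step 18. [r2c1∈{5}] r2c1's peers cover all but 5, so r2c1=5.
Step 19. [r6c3∈{4}] r6c3 is down to just 4. So r6c3=4.
Step 20. [r1c3∈{6}] r1c3 has the single candidate 6 ⇒ r1c3=6.
Step 21. [r5c4∈{1}] r5c4 has the single candidate 1 ⇒ r5c4=1.
Step 22. [r2c3∈{1}] only 1 remains possible at r2c3, so r2c3=1.
Step 23. [r2c5∈{2}] r2c5 has the single candidate 2. So r2c5=2.
Step 24. [r3c6∈{3}] r3c6's peers cover all but 3 ⇒ r3c6=3.

Answer: 2 3 6 5 4 1 / 5 4 1 3 2 6 / 1 5 2 4 6 3 / 4 6 3 2 1 5 / 6 2 5 1 3 4 / 3 1 4 6 5 2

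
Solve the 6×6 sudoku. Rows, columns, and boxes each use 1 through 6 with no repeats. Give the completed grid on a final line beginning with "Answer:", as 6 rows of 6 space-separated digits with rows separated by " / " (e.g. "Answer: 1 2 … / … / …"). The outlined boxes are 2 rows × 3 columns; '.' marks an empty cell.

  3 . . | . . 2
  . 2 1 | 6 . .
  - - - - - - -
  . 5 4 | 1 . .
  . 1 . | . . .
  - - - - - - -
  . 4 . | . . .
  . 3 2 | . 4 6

Step 1. [r3c6∈{3}] r3c6 is down to just 3, so r3c6=3.
Step 2. [r6c4∈{5}] nothing but 5 survives at r6c4. So r6c4=5.
Step 3. [r2c1∈{4,5}] across col 1, 4 lands solely at r2c1. So r2c1=4.
Step 4. [r1c3∈{5,6}] in box 1, 5 fits only at r1c3. So r1c3=5.
Step 5. [r2c5∈{3,5}] across row 2, 3 lands solely at r2c5. So r2c5=3.
Step 6. [r4c5∈{2,5,6}] across col 5, 5 lands solely at r4c5, so r4c5=5.
Step 7. [r5c6∈{1}] only 1 remains possible at r5c6, so r5c6=1.
Step 8. [r3c5∈{2,6}] 6 has one home in col 5: r3c5. So r3c5=6.
Step 9. [r4c4∈{2,4}] in box 4, 2 fits only at r4c4, so r4c4=2.
Step 10. [r4c1∈{6}] r4c1 has the single candidate 6, so r4c1=6.
Step 11. [r6c1∈{1}] r6c1's peers cover all but 1. So r6c1=1.
Step 12. [r3c1∈{2}] nothing but 2 survives at r3c1 ⇒ r3c1=2.
Step 13. [r5c3∈{6}] r5c3's peers cover all but 6, so r5c3=6.
Step 14. [r1c5∈{1}] nothing but 1 survives at r1c5, so r1c5=1.
Step 15. [r4c6∈{4}] r4c6's peers cover all but 4 ⇒ r4c6=4.
Step 16. [r2c6∈{5}] only 5 remains possible at r2c6, so r2c6=5.
Step 17. [r1c2∈{6}] r1c2 has the single candidate 6 ⇒ r1c2=6.
Step 18. [r5c1∈{5}] only 5 remains possible at r5c1, so r5c1=5.
Step 19. [r5c5∈{2}] r5c5 is down to just 2, so r5c5=2.
Step 20. [r4c3∈{3}] nothing but 3 survives at r4c3. So r4c3=3.
Step 21. [r1c4∈{4}] r1c4's peers cover all but 4 ⇒ r1c4=4.
Step 22. [r5c4∈{3}] r5c4 has the single candidate 3 ⇒ r5c4=3.

Answer: 3 6 5 4 1 2 / 4 2 1 6 3 5 / 2 5 4 1 6 3 / 6 1 3 2 5 4 / 5 4 6 3 2 1 / 1 3 2 5 4 6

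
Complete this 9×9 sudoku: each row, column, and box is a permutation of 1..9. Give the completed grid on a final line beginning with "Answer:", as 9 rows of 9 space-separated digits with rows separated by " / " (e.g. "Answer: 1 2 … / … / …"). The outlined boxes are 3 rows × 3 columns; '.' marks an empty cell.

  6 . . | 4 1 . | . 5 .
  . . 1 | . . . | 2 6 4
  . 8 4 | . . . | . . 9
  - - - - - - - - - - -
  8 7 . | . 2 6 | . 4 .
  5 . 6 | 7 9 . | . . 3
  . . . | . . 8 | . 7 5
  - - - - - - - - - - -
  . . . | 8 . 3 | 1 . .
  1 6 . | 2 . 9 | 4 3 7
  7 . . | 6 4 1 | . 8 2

Step 1. [r2c2∈{3,5,9}] across box 1, 5 lands solely at r2c2, so r2c2=5.
Step 2. [r6c5∈{3}] only 3 remains possible at r6c5 ⇒ r6c5=3.
Step 3. [r1c3∈{2,3,7,9}] in col 3, 7 fits only at r1c3. So r1c3=7.
Step 4. [r1c2∈{2,3,9}] in row 1, 9 fits only at r1c2 ⇒ r1c2=9.
Step 5. [r3c6∈{2,5,7}] col 6 places 5 nowhere but r3c6 ⇒ r3c6=5.
Step 6. [r3c4∈{3}] only 3 remains possible at r3c4 ⇒ r3c4=3.
Step 7. [r7c8∈{9}] r7c8's peers cover all but 9 ⇒ r7c8=9.
Step 8. [r6c1∈{2,4,9}] r6c1 is the only open cell in col 1 admitting 9 ⇒ r6c1=9.
Step 9. [r6c2∈{1,2,4}] across row 6, 4 lands solely at r6c2 ⇒ r6c2=4.
Step 10. [r7c2∈{2}] r7c2 has the single candidate 2 ⇒ r7c2=2.
Step 11. [r7c5∈{5,7}] 7 has one home in row 7: r7c5. So r7c5=7.
Step 12. [r9c3∈{3,5,9}] in row 9, 9 fits only at r9c3, so r9c3=9.
Step 13. [r4c9∈{1}] only 1 remains possible at r4c9, so r4c9=1.
Step 14. [r8c3∈{5,8}] in row 8, 8 fits only at r8c3. So r8c3=8.
Step 15. [r1c9∈{8}] r1c9 has the single candidate 8 ⇒ r1c9=8.
Step 16. [r3c8∈{1}] r3c8 is down to just 1, so r3c8=1.
Step 17. [r3c7∈{7}] r3c7's peers cover all but 7. So r3c7=7.
Step 18. [r4c7∈{9}] r4c7's peers cover all but 9, so r4c7=9.
Step 19. [r8c5∈{5}] r8c5's peers cover all but 5. So r8c5=5.
Step 20. [r5c2∈{1}] only 1 remains possible at r5c2, so r5c2=1.
Step 21. [r5c8∈{2}] r5c8 is down to just 2 ⇒ r5c8=2.
Step 22. [r5c7∈{8}] nothing but 8 survives at r5c7, so r5c7=8.
Step 23. [r1c6∈{2}] only 2 remains possible at r1c6. So r1c6=2.
Step 24. [r7c9∈{6}] r7c9's peers cover all but 6. So r7c9=6.
Step 25. [r5c6∈{4}] r5c6 has the single candidate 4. So r5c6=4.
Step 26. [r4c3∈{3}] r4c3 is down to just 3. So r4c3=3.
Step 27. [r3c1∈{2}] only 2 remains possible at r3c1, so r3c1=2.
Step 28. [r6c7∈{6}] r6c7's peers cover all but 6, so r6c7=6.
Step 29. [r6c4∈{1}] r6c4 has the single candidate 1. So r6c4=1.
Step 30. [r2c6∈{7}] r2c6's peers cover all but 7, so r2c6=7.
Step 31. [r9c7∈{5}] r9c7 is down to just 5, so r9c7=5.
Step 32. [r6c3∈{2}] nothing but 2 survives at r6c3. So r6c3=2.
Step 33. [r3c5∈{6}] r3c5 has the single candidate 6 ⇒ r3c5=6.
Step 34. [r4c4∈{5}] r4c4 is down to just 5. So r4c4=5.
Step 35. [r7c3∈{5}] r7c3 is down to just 5 ⇒ r7c3=5.
Step 36. [r2c5∈{8}] r2c5 has the single candidate 8. So r2c5=8.
Step 37. [r7c1∈{4}] only 4 remains possible at r7c1. So r7c1=4.
Step 38. [r2c4∈{9}] r2c4's peers cover all but 9 ⇒ r2c4=9.
Step 39. [r2c1∈{3}] nothing but 3 survives at r2c1, so r2c1=3.
Step 40. [r1c7∈{3}] r1c7 is down to just 3, so r1c7=3.
Step 41. [r9c2∈{3}] r9c2's peers cover all but 3, so r9c2=3.

Answer: 6 9 7 4 1 2 3 5 8 / 3 5 1 9 8 7 2 6 4 / 2 8 4 3 6 5 7 1 9 / 8 7 3 5 2 6 9 4 1 / 5 1 6 7 9 4 8 2 3 / 9 4 2 1 3 8 6 7 5 / 4 2 5 8 7 3 1 9 6 / 1 6 8 2 5 9 4 3 7 / 7 3 9 6 4 1 5 8 2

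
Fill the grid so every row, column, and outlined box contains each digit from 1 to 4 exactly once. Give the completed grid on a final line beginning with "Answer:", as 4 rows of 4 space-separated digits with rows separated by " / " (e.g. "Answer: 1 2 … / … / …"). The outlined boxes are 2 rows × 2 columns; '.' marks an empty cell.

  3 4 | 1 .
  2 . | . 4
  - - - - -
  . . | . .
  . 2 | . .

Step 1. [r3c3∈{2,3,4}] in col 3, 2 fits only at r3c3. So r3c3=2.
Step 2. [r3c2∈{1,3}] r3c2 is the only open cell in col 2 admitting 3, so r3c2=3.
Step 3. [r3c4∈{1}] r3c4 is down to just 1. So r3c4=1.
Step 4. [r4c3∈{3,4}] across col 3, 4 lands solely at r4c3, so r4c3=4.
Step 5. [r4c4∈{3}] nothing but 3 survives at r4c4. So r4c4=3.
Step 6. [r2c2∈{1}] nothing but 1 survives at r2c2. So r2c2=1.
Step 7. [r2c3∈{3}] r2c3 has the single candidate 3. So r2c3=3.
Step 8. [r4c1∈{1}] r4c1 is down to just 1, so r4c1=1.
Step 9. [r3c1∈{4}] r3c1 is down to just 4, so r3c1=4.
Step 10. [r1c4∈{2}] nothing but 2 survives at r1c4, so r1c4=2.

Answer: 3 4 1 2 / 2 1 3 4 / 4 3 2 1 / 1 2 4 3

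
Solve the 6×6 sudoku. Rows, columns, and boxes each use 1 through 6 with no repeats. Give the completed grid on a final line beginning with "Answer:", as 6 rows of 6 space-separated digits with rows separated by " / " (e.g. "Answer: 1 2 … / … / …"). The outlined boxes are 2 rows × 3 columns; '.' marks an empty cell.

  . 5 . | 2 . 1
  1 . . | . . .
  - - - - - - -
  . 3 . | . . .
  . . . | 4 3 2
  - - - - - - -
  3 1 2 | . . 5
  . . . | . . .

Step 1. [r3c6∈{6}] only 6 remains possible at r3c6. So r3c6=6.
Step 2. [r5c5∈{4,6}] row 5 places 4 nowhere but r5c5 ⇒ r5c5=4.
Step 3. [r1c5∈{6}] r1c5's peers cover all but 6. So r1c5=6.
Step 4. [r1c1∈{4}] r1c1 is down to just 4, so r1c1=4.
Step 5. [r4c2∈{6}] only 6 remains possible at r4c2 ⇒ r4c2=6.
Step 6. [r4c1∈{5}] r4c1 is down to just 5, so r4c1=5.
Step 7. [r3c3∈{1,4}] row 3 places 4 nowhere but r3c3, so r3c3=4.
Step 8. [r6c1∈{6}] r6c1 is down to just 6. So r6c1=6.
Step 9. [r2c5∈{5}] only 5 remains possible at r2c5, so r2c5=5.
Step 10. [r2c4∈{3}] only 3 remains possible at r2c4. So r2c4=3.
Step 11. [r6c4∈{1}] r6c4 has the single candidate 1, so r6c4=1.
Step 12. [r6c6∈{3}] r6c6 is down to just 3, so r6c6=3.
Step 13. [r3c1∈{2}] only 2 remains possible at r3c1. So r3c1=2.
Step 14. [r6c2∈{4}] nothing but 4 survives at r6c2, so r6c2=4.
Step 15. [r1c3∈{3}] r1c3's peers cover all but 3. So r1c3=3.
Step 16. [r3c5∈{1}] nothing but 1 survives at r3c5. So r3c5=1.
Step 17. [r2c3∈{6}] r2c3 has the single candidate 6. So r2c3=6.
Step 18. [r5c4∈{6}] r5c4 has the single candidate 6 ⇒ r5c4=6.
Step 19. [r3c4∈{5}] r3c4's peers cover all but 5 ⇒ r3c4=5.
Step 20. [r6c3∈{5}] r6c3 has the single candidate 5. So r6c3=5.
Step 21. [r6c5∈{2}] nothing but 2 survives at r6c5. So r6c5=2.
Step 22. [r2c6∈{4}] only 4 remains possible at r2c6, so r2c6=4.
Step 23. [r2c2∈{2}] nothing but 2 survives at r2c2, so r2c2=2.
Step 24. [r4c3∈{1}] only 1 remains possible at r4c3, so r4c3=1.

Answer: 4 5 3 2 6 1 / 1 2 6 3 5 4 / 2 3 4 5 1 6 / 5 6 1 4 3 2 / 3 1 2 6 4 5 / 6 4 5 1 2 3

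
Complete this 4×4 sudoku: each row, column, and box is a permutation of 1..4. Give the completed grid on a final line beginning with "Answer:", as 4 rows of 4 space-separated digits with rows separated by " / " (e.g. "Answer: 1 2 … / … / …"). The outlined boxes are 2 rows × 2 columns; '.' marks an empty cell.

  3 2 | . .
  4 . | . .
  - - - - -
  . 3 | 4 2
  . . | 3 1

Step 1. [r1c3∈{1}] nothing but 1 survives at r1c3 ⇒ r1c3=1.
Step 2. [r2c3∈{2}] r2c3 has the single candidate 2 ⇒ r2c3=2.
Step 3. [r4c1∈{2}] nothing but 2 survives at r4c1, so r4c1=2.
Step 4. [r1c4∈{4}] r1c4 is down to just 4, so r1c4=4.
Step 5. [r4c2∈{4}] nothing but 4 survives at r4c2 ⇒ r4c2=4.
Step 6. [r3c1∈{1}] r3c1's peers cover all but 1 ⇒ r3c1=1.
Step 7. [r2c2∈{1}] only 1 remains possible at r2c2, so r2c2=1.
Step 8. [r2c4∈{3}] r2c4 has the single candidate 3. So r2c4=3.

Answer: 3 2 1 4 / 4 1 2 3 / 1 3 4 2 / 2 4 3 1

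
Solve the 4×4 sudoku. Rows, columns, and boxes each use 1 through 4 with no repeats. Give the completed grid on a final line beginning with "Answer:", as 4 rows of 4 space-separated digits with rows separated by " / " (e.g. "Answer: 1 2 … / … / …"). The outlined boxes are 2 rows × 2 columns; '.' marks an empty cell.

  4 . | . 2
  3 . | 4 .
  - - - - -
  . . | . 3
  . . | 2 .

Step 1. [r3c3∈{1}] r3c3's peers cover all but 1. So r3c3=1.
Step 2. [r2c2∈{1,2}] r2c2 is the only open cell in row 2 admitting 2 ⇒ r2c2=2.
Step 3. [r4c2∈{1,3,4}] across row 4, 3 lands solely at r4c2. So r4c2=3.
Step 4. [r4c4∈{4}] nothing but 4 survives at r4c4. So r4c4=4.
Step 5. [r3c1∈{2}] nothing but 2 survives at r3c1 ⇒ r3c1=2.
Step 6. [r1c2∈{1}] nothing but 1 survives at r1c2, so r1c2=1.
Step 7. [r2c4∈{1}] nothing but 1 survives at r2c4, so r2c4=1.
Step 8. [r3c2∈{4}] nothing but 4 survives at r3c2, so r3c2=4.
Step 9. [r1c3∈{3}] only 3 remains possible at r1c3 ⇒ r1c3=3.
Step 10. [r4c1∈{1}] only 1 remains possible at r4c1 ⇒ r4c1=1.

Answer: 4 1 3 2 / 3 2 4 1 / 2 4 1 3 / 1 3 2 4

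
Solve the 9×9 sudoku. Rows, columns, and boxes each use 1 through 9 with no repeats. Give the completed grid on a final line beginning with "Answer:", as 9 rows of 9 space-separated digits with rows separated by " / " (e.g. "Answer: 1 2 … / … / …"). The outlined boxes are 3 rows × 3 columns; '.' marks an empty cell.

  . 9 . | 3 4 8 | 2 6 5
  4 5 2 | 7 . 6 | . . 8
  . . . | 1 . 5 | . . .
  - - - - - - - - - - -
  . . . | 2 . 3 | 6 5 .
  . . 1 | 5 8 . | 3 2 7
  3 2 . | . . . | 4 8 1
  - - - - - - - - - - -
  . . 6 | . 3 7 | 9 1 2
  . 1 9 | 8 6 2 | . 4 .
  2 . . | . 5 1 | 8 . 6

Step 1. [r1c3∈{7}] r1c3 has the single candidate 7 ⇒ r1c3=7.
Step 2. [r2c5∈{9}] nothing but 9 survives at r2c5 ⇒ r2c5=9.
Step 3. [r3c8∈{3,7,9}] r3c8 is the only open cell in col 8 admitting 9 ⇒ r3c8=9.
Step 4. [r9c8∈{3,7}] col 8 places 7 nowhere but r9c8, so r9c8=7.
Step 5. [r4c2∈{4,7,8}] across col 2, 7 lands solely at r4c2, so r4c2=7.
Step 6. [r4c3∈{4,8}] across row 4, 4 lands solely at r4c3 ⇒ r4c3=4.
Step 7. [r3c3∈{3,8}] r3c3 is the only open cell in col 3 admitting 8, so r3c3=8.
Step 8. [r3c2∈{3,6}] box 1 places 3 nowhere but r3c2, so r3c2=3.
Step 9. [r9c4∈{4,9}] r9c4 is the only open cell in row 9 admitting 9 ⇒ r9c4=9.
Step 10. [r7c1∈{5,8}] 5 has one home in row 7: r7c1, so r7c1=5.
Step 11. [r7c2∈{4,8}] across row 7, 8 lands solely at r7c2. So r7c2=8.
Step 12. [r5c2∈{6}] only 6 remains possible at r5c2. So r5c2=6.
Step 13. [r5c1∈{9}] r5c1's peers cover all but 9. So r5c1=9.
Step 14. [r8c7∈{5}] r8c7's peers cover all but 5 ⇒ r8c7=5.
Step 15. [r3c9∈{4}] only 4 remains possible at r3c9, so r3c9=4.
Step 16. [r8c1∈{7}] only 7 remains possible at r8c1, so r8c1=7.
Step 17. [r6c5∈{7}] nothing but 7 survives at r6c5, so r6c5=7.
Step 18. [r6c6∈{9}] nothing but 9 survives at r6c6. So r6c6=9.
Step 19. [r6c3∈{5}] r6c3 is down to just 5. So r6c3=5.
Step 20. [r9c3∈{3}] r9c3 is down to just 3, so r9c3=3.
Step 21. [r4c5∈{1}] r4c5 has the single candidate 1. So r4c5=1.
Step 22. [r7c4∈{4}] r7c4's peers cover all but 4 ⇒ r7c4=4.
Step 23. [r2c7∈{1}] r2c7 is down to just 1. So r2c7=1.
Step 24. [r5c6∈{4}] r5c6 is down to just 4 ⇒ r5c6=4.
Step 25. [r4c1∈{8}] nothing but 8 survives at r4c1. So r4c1=8.
Step 26. [r3c1∈{6}] r3c1's peers cover all but 6. So r3c1=6.
Step 27. [r6c4∈{6}] r6c4 has the single candidate 6 ⇒ r6c4=6.
Step 28. [r9c2∈{4}] only 4 remains possible at r9c2 ⇒ r9c2=4.
Step 29. [r2c8∈{3}] only 3 remains possible at r2c8, so r2c8=3.
Step 30. [r4c9∈{9}] nothing but 9 survives at r4c9, so r4c9=9.
Step 31. [r3c7∈{7}] r3c7 has the single candidate 7, so r3c7=7.
Step 32. [r1c1∈{1}] r1c1's peers cover all but 1 ⇒ r1c1=1.
Step 33. [r8c9∈{3}] r8c9 has the single candidate 3. So r8c9=3.
Step 34. [r3c5∈{2}] only 2 remains possible at r3c5 ⇒ r3c5=2.

Answer: 1 9 7 3 4 8 2 6 5 / 4 5 2 7 9 6 1 3 8 / 6 3 8 1 2 5 7 9 4 / 8 7 4 2 1 3 6 5 9 / 9 6 1 5 8 4 3 2 7 / 3 2 5 6 7 9 4 8 1 / 5 8 6 4 3 7 9 1 2 / 7 1 9 8 6 2 5 4 3 / 2 4 3 9 5 1 8 7 6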